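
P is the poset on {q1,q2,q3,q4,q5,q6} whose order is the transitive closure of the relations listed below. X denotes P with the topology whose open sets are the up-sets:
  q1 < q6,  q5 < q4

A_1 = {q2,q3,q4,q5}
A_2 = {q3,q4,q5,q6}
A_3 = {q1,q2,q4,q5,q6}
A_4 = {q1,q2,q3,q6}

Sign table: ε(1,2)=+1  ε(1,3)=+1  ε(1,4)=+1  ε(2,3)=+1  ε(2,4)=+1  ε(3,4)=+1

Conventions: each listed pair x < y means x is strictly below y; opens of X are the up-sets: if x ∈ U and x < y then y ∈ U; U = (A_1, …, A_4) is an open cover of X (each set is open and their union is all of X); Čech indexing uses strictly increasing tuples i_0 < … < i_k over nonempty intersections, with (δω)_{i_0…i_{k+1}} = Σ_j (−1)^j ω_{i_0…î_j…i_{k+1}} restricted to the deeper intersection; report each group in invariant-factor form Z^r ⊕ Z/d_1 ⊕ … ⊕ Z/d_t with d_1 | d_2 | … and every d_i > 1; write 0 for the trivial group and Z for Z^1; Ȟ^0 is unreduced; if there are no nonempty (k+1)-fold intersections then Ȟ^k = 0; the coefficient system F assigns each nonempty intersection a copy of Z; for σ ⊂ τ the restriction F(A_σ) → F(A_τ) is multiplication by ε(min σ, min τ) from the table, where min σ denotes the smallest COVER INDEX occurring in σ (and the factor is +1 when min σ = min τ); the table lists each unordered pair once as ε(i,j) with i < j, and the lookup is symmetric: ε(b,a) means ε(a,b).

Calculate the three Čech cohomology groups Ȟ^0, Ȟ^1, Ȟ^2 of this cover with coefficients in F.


nonempty intersections:
  A12={q3,q4,q5} A13={q2,q4,q5} A14={q2,q3} A23={q4,q5,q6} A24={q3,q6} A34={q1,q2,q6}
  A123={q4,q5} A124={q3} A134={q2} A234={q6}
C dims 4,6,4; δ0: rk 3, SNF 1^3; δ1: rk 3, SNF 1^3
Ȟ^0: (4−3)−0=1 ⇒ Z
Ȟ^1: (6−3)−3=0 ⇒ 0
Ȟ^2: (4−0)−3=1 ⇒ Z

Ȟ^0 = Z; Ȟ^1 = 0; Ȟ^2 = Z


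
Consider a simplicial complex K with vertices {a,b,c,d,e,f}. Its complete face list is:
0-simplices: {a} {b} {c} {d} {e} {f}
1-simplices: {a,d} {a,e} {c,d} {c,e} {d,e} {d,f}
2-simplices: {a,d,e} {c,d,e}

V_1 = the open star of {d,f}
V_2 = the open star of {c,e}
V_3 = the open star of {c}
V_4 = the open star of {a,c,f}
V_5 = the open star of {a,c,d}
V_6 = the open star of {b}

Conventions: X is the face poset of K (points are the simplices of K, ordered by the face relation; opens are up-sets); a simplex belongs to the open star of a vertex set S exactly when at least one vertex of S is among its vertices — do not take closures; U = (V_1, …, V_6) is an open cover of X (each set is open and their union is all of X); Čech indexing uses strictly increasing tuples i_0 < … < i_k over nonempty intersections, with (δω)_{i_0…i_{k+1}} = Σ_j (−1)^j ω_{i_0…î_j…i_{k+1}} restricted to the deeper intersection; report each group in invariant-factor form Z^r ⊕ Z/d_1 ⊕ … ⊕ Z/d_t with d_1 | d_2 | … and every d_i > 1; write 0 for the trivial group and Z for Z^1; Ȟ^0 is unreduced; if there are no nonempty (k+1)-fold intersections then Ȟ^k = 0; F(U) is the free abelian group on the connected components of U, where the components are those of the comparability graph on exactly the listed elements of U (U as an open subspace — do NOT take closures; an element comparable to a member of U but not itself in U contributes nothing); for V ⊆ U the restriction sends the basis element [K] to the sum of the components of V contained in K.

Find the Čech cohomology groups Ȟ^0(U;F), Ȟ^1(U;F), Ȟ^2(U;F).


Ȟ^0 ≅ Z^2, Ȟ^1 ≅ 0, Ȟ^2 ≅ 0

intersection data:
  V1={{d},{f},{a,d},{c,d},{d,e},{d,f},{a,d,e},{c,d,e}} V2={{c},{e},{a,e},{c,d},{c,e},{d,e},{a,d,e},{c,d,e}} V3={{c},{c,d},{c,e},{c,d,e}} V4={{a},{c},{f},{a,d},{a,e},{c,d},{c,e},{d,f},{a,d,e},{c,d,e}} V5={{a},{c},{d},{a,d},{a,e},{c,d},{c,e},{d,e},{d,f},{a,d,e},{c,d,e}} V6={{b}}
  V12={{c,d},{d,e},{a,d,e},{c,d,e}} V13={{c,d},{c,d,e}} V14={{f},{a,d},{c,d},{d,f},{a,d,e},{c,d,e}} V15={{d},{a,d},{c,d},{d,e},{d,f},{a,d,e},{c,d,e}} V23={{c},{c,d},{c,e},{c,d,e}} V24={{c},{a,e},{c,d},{c,e},{a,d,e},{c,d,e}} V25={{c},{a,e},{c,d},{c,e},{d,e},{a,d,e},{c,d,e}} V34={{c},{c,d},{c,e},{c,d,e}} V35={{c},{c,d},{c,e},{c,d,e}} V45={{a},{c},{a,d},{a,e},{c,d},{c,e},{d,f},{a,d,e},{c,d,e}}
  V123={{c,d},{c,d,e}} V124={{c,d},{a,d,e},{c,d,e}} V125={{c,d},{d,e},{a,d,e},{c,d,e}} V134={{c,d},{c,d,e}} V135={{c,d},{c,d,e}} V145={{a,d},{c,d},{d,f},{a,d,e},{c,d,e}} V234={{c},{c,d},{c,e},{c,d,e}} V235={{c},{c,d},{c,e},{c,d,e}} V245={{c},{a,e},{c,d},{c,e},{a,d,e},{c,d,e}} V345={{c},{c,d},{c,e},{c,d,e}}
  V1234={{c,d},{c,d,e}} V1235={{c,d},{c,d,e}} V1245={{c,d},{a,d,e},{c,d,e}} V1345={{c,d},{c,d,e}} V2345={{c},{c,d},{c,e},{c,d,e}}
  V12345={{c,d},{c,d,e}}
components per intersection:
  V1: {{d},{f},{a,d},{c,d},{d,e},{d,f},{a,d,e},{c,d,e}}
  V2: {{c},{e},{a,e},{c,d},{c,e},{d,e},{a,d,e},{c,d,e}}
  V3: {{c},{c,d},{c,e},{c,d,e}}
  V4: {{a},{a,d},{a,e},{a,d,e}} {{c},{c,d},{c,e},{c,d,e}} {{f},{d,f}}
  V5: {{a},{c},{d},{a,d},{a,e},{c,d},{c,e},{d,e},{d,f},{a,d,e},{c,d,e}}
  V6: {{b}}
  V12: {{c,d},{d,e},{a,d,e},{c,d,e}}
  V13: {{c,d},{c,d,e}}
  V14: {{f},{d,f}} {{a,d},{a,d,e}} {{c,d},{c,d,e}}
  V15: {{d},{a,d},{c,d},{d,e},{d,f},{a,d,e},{c,d,e}}
  V23: {{c},{c,d},{c,e},{c,d,e}}
  V24: {{c},{c,d},{c,e},{c,d,e}} {{a,e},{a,d,e}}
  V25: {{c},{a,e},{c,d},{c,e},{d,e},{a,d,e},{c,d,e}}
  V34: {{c},{c,d},{c,e},{c,d,e}}
  V35: {{c},{c,d},{c,e},{c,d,e}}
  V45: {{a},{a,d},{a,e},{a,d,e}} {{c},{c,d},{c,e},{c,d,e}} {{d,f}}
  V123: {{c,d},{c,d,e}}
  V124: {{c,d},{c,d,e}} {{a,d,e}}
  V125: {{c,d},{d,e},{a,d,e},{c,d,e}}
  V134: {{c,d},{c,d,e}}
  V135: {{c,d},{c,d,e}}
  V145: {{a,d},{a,d,e}} {{c,d},{c,d,e}} {{d,f}}
  V234: {{c},{c,d},{c,e},{c,d,e}}
  V235: {{c},{c,d},{c,e},{c,d,e}}
  V245: {{c},{c,d},{c,e},{c,d,e}} {{a,e},{a,d,e}}
  V345: {{c},{c,d},{c,e},{c,d,e}}
  V1234: {{c,d},{c,d,e}}
  V1235: {{c,d},{c,d,e}}
  V1245: {{c,d},{c,d,e}} {{a,d,e}}
  V1345: {{c,d},{c,d,e}}
  V2345: {{c},{c,d},{c,e},{c,d,e}}
  V12345: {{c,d},{c,d,e}}
C dims 8,15,14,6; δ0: rk 6, SNF 1^6; δ1: rk 9, SNF 1^9; δ2: rk 5, SNF 1^5
Ȟ^0 = (8 − 6) − 0 = 2, so Ȟ^0 ≅ Z^2
Ȟ^1 = (15 − 9) − 6 = 0, so Ȟ^1 ≅ 0
Ȟ^2 = (14 − 5) − 9 = 0, so Ȟ^2 ≅ 0


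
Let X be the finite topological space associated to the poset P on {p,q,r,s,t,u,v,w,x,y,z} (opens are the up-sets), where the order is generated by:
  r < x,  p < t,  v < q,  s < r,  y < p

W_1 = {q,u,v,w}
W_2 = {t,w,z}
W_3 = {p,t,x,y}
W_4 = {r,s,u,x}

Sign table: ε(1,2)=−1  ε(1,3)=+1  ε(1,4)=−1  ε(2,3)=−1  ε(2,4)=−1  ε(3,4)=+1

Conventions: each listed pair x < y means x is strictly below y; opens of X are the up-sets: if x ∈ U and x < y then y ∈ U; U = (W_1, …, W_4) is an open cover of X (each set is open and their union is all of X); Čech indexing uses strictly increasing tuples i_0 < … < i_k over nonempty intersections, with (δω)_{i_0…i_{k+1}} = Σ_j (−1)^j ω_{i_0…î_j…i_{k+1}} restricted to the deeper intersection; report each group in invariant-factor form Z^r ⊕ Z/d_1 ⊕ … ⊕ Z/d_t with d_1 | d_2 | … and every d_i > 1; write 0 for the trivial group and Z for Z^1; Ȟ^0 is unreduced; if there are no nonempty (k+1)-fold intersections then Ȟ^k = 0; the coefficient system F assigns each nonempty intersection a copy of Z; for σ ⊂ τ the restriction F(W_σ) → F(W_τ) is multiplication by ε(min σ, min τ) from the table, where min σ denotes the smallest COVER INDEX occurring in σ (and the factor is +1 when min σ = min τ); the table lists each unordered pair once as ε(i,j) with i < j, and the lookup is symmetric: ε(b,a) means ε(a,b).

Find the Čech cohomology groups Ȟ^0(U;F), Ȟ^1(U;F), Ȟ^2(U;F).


nerve simplices:
  W12={w} W14={u} W23={t} W34={x}
C dims 4,4; δ0: rk 4, SNF 1^3·2
degree 0: 4−4−0 = 0 → Ȟ^0 ≅ 0
degree 1: 4−0−4 = 0 plus torsion [2] → Ȟ^1 ≅ Z/2
degree 2: 0−0−0 = 0 → Ȟ^2 ≅ 0

Ȟ^0 = 0,  Ȟ^1 = Z/2,  Ȟ^2 = 0


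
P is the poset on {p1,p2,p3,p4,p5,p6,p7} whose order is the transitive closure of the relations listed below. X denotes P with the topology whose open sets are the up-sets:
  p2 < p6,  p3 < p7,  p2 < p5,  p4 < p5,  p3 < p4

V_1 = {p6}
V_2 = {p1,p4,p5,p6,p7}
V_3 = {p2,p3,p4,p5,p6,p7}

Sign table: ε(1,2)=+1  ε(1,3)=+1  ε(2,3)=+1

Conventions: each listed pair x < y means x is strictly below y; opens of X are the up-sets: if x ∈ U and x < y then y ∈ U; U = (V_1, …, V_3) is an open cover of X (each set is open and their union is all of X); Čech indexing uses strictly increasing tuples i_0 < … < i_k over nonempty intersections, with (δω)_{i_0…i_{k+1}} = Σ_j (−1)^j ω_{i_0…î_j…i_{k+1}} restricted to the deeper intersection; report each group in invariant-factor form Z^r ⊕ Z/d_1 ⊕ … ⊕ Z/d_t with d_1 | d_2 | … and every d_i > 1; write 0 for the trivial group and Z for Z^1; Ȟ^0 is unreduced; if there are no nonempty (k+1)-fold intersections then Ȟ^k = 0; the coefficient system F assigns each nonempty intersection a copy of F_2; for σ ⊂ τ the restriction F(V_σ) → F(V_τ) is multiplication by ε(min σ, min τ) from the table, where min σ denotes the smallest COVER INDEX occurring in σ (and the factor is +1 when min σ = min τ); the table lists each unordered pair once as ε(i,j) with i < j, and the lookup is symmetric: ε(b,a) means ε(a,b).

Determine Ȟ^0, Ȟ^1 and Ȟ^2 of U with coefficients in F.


Ȟ^0(U;F) ≅ Z/2,  Ȟ^1(U;F) ≅ 0,  Ȟ^2(U;F) ≅ 0

nonempty intersections:
  V12={p6} V13={p6} V23={p4,p5,p6,p7}
  V123={p6}
C dims 3,3,1; δ0: rk_F2 2; δ1: rk_F2 1
Ȟ^0: (3−2)−0=1 ⇒ Z/2
Ȟ^1: (3−1)−2=0 ⇒ 0
Ȟ^2: (1−0)−1=0 ⇒ 0


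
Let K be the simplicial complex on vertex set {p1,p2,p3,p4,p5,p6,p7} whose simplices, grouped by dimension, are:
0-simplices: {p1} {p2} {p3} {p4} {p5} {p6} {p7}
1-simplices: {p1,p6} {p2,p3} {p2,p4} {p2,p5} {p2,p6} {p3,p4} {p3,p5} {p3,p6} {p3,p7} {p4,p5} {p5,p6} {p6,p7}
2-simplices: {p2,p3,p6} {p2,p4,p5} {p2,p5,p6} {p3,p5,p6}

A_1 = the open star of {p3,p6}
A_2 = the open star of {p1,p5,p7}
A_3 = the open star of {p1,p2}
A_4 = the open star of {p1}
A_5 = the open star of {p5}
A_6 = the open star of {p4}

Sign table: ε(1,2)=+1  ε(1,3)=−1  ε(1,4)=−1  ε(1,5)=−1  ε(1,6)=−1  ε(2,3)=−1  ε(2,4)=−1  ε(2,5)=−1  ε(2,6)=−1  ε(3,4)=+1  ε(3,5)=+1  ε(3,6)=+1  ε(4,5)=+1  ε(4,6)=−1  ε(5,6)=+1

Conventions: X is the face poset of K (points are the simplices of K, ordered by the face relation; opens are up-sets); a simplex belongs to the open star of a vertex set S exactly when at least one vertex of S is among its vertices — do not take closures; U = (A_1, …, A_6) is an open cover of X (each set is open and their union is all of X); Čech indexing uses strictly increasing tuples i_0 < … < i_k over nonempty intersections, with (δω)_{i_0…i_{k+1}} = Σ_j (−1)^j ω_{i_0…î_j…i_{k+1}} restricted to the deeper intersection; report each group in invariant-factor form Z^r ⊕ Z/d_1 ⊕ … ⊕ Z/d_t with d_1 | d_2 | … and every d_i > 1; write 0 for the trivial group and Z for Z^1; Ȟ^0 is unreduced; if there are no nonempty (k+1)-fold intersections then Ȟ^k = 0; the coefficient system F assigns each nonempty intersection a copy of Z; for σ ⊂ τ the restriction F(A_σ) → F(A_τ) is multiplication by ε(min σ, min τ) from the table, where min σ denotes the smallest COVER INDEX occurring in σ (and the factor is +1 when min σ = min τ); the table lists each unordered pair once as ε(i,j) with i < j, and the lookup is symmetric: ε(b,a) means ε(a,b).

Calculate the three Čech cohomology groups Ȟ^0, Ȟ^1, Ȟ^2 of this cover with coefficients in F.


Ȟ^0 ≅ Z,  Ȟ^1 ≅ Z,  Ȟ^2 ≅ 0

cover nerve:
  A1={{p3},{p6},{p1,p6},{p2,p3},{p2,p6},{p3,p4},{p3,p5},{p3,p6},{p3,p7},{p5,p6},{p6,p7},{p2,p3,p6},{p2,p5,p6},{p3,p5,p6}} A2={{p1},{p5},{p7},{p1,p6},{p2,p5},{p3,p5},{p3,p7},{p4,p5},{p5,p6},{p6,p7},{p2,p4,p5},{p2,p5,p6},{p3,p5,p6}} A3={{p1},{p2},{p1,p6},{p2,p3},{p2,p4},{p2,p5},{p2,p6},{p2,p3,p6},{p2,p4,p5},{p2,p5,p6}} A4={{p1},{p1,p6}} A5={{p5},{p2,p5},{p3,p5},{p4,p5},{p5,p6},{p2,p4,p5},{p2,p5,p6},{p3,p5,p6}} A6={{p4},{p2,p4},{p3,p4},{p4,p5},{p2,p4,p5}}
  A12={{p1,p6},{p3,p5},{p3,p7},{p5,p6},{p6,p7},{p2,p5,p6},{p3,p5,p6}} A13={{p1,p6},{p2,p3},{p2,p6},{p2,p3,p6},{p2,p5,p6}} A14={{p1,p6}} A15={{p3,p5},{p5,p6},{p2,p5,p6},{p3,p5,p6}} A16={{p3,p4}} A23={{p1},{p1,p6},{p2,p5},{p2,p4,p5},{p2,p5,p6}} A24={{p1},{p1,p6}} A25={{p5},{p2,p5},{p3,p5},{p4,p5},{p5,p6},{p2,p4,p5},{p2,p5,p6},{p3,p5,p6}} A26={{p4,p5},{p2,p4,p5}} A34={{p1},{p1,p6}} A35={{p2,p5},{p2,p4,p5},{p2,p5,p6}} A36={{p2,p4},{p2,p4,p5}} A56={{p4,p5},{p2,p4,p5}}
  A123={{p1,p6},{p2,p5,p6}} A124={{p1,p6}} A125={{p3,p5},{p5,p6},{p2,p5,p6},{p3,p5,p6}} A134={{p1,p6}} A135={{p2,p5,p6}} A234={{p1},{p1,p6}} A235={{p2,p5},{p2,p4,p5},{p2,p5,p6}} A236={{p2,p4,p5}} A256={{p4,p5},{p2,p4,p5}} A356={{p2,p4,p5}}
  A1234={{p1,p6}} A1235={{p2,p5,p6}} A2356={{p2,p4,p5}}
C dims 6,13,10,3; δ0: rk 5, SNF 1^5; δ1: rk 7, SNF 1^7; δ2: rk 3, SNF 1^3
Ȟ^0: (6−5)−0=1 ⇒ Z
Ȟ^1: (13−7)−5=1 ⇒ Z
Ȟ^2: (10−3)−7=0 ⇒ 0


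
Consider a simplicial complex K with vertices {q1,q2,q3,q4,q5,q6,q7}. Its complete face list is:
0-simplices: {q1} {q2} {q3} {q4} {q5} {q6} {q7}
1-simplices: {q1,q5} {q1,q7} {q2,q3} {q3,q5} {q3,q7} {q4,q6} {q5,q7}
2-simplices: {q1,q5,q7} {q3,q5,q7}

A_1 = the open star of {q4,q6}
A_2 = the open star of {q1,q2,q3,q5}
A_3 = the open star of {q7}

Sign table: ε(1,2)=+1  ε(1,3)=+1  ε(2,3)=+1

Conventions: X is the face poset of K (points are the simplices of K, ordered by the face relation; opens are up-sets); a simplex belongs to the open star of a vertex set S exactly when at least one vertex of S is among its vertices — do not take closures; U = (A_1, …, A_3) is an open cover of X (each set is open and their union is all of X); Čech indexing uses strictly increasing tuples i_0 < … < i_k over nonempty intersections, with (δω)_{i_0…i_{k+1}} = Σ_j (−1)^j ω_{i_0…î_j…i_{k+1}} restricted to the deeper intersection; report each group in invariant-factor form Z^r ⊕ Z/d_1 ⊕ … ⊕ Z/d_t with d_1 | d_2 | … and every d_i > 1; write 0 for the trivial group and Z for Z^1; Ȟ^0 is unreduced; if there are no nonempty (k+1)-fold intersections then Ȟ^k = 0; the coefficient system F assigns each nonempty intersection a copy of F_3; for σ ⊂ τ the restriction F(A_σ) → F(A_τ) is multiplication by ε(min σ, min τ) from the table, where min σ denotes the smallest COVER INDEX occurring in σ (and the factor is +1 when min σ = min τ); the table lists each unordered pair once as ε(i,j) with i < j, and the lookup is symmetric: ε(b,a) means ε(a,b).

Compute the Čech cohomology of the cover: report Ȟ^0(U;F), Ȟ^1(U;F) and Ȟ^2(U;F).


nonempty intersections:
  A1={{q4},{q6},{q4,q6}} A2={{q1},{q2},{q3},{q5},{q1,q5},{q1,q7},{q2,q3},{q3,q5},{q3,q7},{q5,q7},{q1,q5,q7},{q3,q5,q7}} A3={{q7},{q1,q7},{q3,q7},{q5,q7},{q1,q5,q7},{q3,q5,q7}}
  A23={{q1,q7},{q3,q7},{q5,q7},{q1,q5,q7},{q3,q5,q7}}
C dims 3,1; δ0: rk_F3 1
Ȟ^0: (3−1)−0=2 ⇒ Z/3 ⊕ Z/3
Ȟ^1: (1−0)−1=0 ⇒ 0
Ȟ^2: (0−0)−0=0 ⇒ 0

Ȟ^0 ≅ Z/3 ⊕ Z/3, Ȟ^1 ≅ 0, Ȟ^2 ≅ 0


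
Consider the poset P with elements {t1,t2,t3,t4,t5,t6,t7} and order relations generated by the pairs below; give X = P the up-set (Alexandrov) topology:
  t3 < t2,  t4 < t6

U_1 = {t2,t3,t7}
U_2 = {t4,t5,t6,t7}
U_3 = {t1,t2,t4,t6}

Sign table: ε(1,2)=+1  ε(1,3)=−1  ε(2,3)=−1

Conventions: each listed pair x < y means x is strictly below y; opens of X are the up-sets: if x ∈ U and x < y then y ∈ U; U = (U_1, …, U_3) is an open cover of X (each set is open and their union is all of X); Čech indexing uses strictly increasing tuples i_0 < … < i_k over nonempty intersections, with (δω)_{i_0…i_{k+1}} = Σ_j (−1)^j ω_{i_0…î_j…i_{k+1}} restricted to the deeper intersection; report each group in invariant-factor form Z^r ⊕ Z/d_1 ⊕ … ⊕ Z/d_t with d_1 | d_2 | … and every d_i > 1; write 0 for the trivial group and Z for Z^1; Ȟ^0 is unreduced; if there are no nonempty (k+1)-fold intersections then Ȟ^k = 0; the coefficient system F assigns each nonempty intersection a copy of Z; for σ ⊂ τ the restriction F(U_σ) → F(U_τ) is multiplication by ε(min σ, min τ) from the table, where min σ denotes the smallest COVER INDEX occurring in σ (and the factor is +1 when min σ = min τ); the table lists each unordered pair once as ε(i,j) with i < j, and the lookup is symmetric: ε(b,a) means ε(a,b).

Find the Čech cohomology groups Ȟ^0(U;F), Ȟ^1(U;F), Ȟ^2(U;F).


nerve of the cover:
  U12={t7} U13={t2} U23={t4,t6}
C dims 3,3; δ0: rk 2, SNF 1^2
Ȟ^0 = (3 − 2) − 0 = 1, so Ȟ^0 ≅ Z
Ȟ^1 = (3 − 0) − 2 = 1, so Ȟ^1 ≅ Z
Ȟ^2 = (0 − 0) − 0 = 0, so Ȟ^2 ≅ 0

Ȟ^0 = Z, Ȟ^1 = Z, Ȟ^2 = 0


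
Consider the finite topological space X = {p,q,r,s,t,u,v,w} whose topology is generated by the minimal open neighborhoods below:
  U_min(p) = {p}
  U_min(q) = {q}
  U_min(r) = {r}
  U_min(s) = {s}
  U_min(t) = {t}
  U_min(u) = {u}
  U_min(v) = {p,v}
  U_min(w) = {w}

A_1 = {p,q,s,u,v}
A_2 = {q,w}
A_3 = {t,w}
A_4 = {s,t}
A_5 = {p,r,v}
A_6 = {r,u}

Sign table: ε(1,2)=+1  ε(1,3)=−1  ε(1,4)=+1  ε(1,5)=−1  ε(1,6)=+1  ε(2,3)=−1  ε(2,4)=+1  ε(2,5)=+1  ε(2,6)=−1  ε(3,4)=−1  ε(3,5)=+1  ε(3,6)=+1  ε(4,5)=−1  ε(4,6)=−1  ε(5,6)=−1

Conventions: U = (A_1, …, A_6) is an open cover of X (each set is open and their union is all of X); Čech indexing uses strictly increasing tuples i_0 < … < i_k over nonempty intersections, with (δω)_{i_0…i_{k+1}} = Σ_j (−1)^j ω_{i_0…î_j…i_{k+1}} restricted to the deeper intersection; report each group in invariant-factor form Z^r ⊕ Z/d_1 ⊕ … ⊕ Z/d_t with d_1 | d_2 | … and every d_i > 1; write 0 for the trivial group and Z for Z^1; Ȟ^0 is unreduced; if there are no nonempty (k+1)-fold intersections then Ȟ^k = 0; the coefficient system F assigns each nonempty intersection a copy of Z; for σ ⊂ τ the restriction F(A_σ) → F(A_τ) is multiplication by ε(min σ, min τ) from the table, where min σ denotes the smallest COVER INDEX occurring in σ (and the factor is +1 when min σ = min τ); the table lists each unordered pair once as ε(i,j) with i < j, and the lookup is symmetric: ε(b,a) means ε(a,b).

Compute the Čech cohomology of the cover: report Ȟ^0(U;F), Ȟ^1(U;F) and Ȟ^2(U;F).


nerve simplices:
  A12={q} A14={s} A15={p,v} A16={u} A23={w} A34={t} A56={r}
C dims 6,7; δ0: rk 5, SNF 1^5
degree 0: 6−5−0 = 1 → Ȟ^0 ≅ Z
degree 1: 7−0−5 = 2 → Ȟ^1 ≅ Z^2
degree 2: 0−0−0 = 0 → Ȟ^2 ≅ 0

Ȟ^0 ≅ Z,  Ȟ^1 ≅ Z^2,  Ȟ^2 ≅ 0


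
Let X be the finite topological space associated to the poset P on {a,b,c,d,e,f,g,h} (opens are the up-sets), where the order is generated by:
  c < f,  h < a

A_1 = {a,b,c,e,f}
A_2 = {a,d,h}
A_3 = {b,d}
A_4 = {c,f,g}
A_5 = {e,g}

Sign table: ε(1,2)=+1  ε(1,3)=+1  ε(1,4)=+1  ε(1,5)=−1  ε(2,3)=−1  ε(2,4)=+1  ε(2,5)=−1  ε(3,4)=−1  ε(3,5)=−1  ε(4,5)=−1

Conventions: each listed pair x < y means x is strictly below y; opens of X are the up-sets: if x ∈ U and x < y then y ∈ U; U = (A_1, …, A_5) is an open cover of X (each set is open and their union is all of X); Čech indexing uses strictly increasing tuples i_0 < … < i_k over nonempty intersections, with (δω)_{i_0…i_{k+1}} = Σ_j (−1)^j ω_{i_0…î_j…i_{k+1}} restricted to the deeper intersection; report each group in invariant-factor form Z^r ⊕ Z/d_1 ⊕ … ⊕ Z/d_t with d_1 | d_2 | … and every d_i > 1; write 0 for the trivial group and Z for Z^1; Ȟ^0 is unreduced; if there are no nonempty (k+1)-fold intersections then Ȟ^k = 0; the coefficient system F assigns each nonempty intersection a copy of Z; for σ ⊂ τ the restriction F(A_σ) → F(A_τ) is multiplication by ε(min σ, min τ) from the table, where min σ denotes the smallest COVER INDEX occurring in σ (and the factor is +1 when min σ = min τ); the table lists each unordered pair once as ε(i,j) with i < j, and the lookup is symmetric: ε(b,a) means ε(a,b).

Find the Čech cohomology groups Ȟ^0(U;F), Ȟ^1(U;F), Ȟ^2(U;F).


intersection data:
  A12={a} A13={b} A14={c,f} A15={e} A23={d} A45={g}
C dims 5,6; δ0: rk 5, SNF 1^4·2
Ȟ^0 = (5 − 5) − 0 = 0, so Ȟ^0 ≅ 0
Ȟ^1 = (6 − 0) − 5 = 1 plus torsion [2], so Ȟ^1 ≅ Z ⊕ Z/2
Ȟ^2 = (0 − 0) − 0 = 0, so Ȟ^2 ≅ 0

Ȟ^0 ≅ 0; Ȟ^1 ≅ Z ⊕ Z/2; Ȟ^2 ≅ 0


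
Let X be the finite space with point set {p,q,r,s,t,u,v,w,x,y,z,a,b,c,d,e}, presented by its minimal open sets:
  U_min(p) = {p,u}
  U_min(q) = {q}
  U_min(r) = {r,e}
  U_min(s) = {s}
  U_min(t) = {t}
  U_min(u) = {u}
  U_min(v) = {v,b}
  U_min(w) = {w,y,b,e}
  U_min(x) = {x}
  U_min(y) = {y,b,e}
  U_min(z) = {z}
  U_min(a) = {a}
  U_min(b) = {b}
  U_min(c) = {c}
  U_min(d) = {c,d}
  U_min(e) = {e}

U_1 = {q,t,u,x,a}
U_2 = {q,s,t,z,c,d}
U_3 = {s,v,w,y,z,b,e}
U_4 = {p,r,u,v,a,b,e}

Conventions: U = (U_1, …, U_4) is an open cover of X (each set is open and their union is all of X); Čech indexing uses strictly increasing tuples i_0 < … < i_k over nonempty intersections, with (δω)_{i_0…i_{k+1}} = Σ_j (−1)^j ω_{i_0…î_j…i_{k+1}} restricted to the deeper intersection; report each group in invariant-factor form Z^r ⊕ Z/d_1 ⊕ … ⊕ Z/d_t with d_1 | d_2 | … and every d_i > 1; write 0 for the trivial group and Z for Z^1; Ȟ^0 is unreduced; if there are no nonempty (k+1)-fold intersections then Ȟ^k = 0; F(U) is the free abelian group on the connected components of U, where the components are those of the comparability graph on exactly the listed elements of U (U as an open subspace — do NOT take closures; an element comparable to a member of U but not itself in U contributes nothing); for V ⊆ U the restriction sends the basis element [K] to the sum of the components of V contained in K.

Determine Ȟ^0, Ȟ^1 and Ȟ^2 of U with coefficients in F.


nonempty overlaps:
  U12={q,t} U14={u,a} U23={s,z} U34={v,b,e}
components per intersection:
  U1: {q} {t} {u} {x} {a}
  U2: {q} {s} {t} {z} {c,d}
  U3: {s} {v,w,y,b,e} {z}
  U4: {p,u} {r,e} {v,b} {a}
  U12: {q} {t}
  U14: {u} {a}
  U23: {s} {z}
  U34: {v,b} {e}
C dims 17,8; δ0: rk 8, SNF 1^8
degree 0: 17−8−0 = 9 → Ȟ^0 ≅ Z^9
degree 1: 8−0−8 = 0 → Ȟ^1 ≅ 0
degree 2: 0−0−0 = 0 → Ȟ^2 ≅ 0

Ȟ^0 ≅ Z^9, Ȟ^1 ≅ 0 and Ȟ^2 ≅ 0


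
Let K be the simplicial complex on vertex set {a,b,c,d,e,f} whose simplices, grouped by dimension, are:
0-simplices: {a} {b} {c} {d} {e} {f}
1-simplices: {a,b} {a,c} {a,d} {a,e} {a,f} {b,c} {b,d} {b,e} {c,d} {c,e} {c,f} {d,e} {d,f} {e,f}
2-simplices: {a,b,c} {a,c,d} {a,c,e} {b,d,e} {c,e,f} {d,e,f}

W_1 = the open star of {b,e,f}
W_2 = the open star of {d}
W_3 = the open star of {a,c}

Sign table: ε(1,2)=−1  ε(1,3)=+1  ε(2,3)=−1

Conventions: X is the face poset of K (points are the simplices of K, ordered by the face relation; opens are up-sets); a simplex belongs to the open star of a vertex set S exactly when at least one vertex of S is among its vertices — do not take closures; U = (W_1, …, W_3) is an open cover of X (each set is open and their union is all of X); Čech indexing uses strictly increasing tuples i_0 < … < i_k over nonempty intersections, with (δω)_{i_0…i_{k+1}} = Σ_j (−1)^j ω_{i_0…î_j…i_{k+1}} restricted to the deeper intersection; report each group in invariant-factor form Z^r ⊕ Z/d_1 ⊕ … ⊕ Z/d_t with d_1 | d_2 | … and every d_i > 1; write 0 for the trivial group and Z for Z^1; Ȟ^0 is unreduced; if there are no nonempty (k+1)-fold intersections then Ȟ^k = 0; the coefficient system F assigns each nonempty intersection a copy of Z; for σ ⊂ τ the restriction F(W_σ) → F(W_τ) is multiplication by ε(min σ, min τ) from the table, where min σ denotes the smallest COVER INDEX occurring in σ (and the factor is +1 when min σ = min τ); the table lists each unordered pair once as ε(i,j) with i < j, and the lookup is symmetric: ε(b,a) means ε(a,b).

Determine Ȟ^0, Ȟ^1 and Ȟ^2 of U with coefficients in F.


cover nerve:
  W1={{b},{e},{f},{a,b},{a,e},{a,f},{b,c},{b,d},{b,e},{c,e},{c,f},{d,e},{d,f},{e,f},{a,b,c},{a,c,e},{b,d,e},{c,e,f},{d,e,f}} W2={{d},{a,d},{b,d},{c,d},{d,e},{d,f},{a,c,d},{b,d,e},{d,e,f}} W3={{a},{c},{a,b},{a,c},{a,d},{a,e},{a,f},{b,c},{c,d},{c,e},{c,f},{a,b,c},{a,c,d},{a,c,e},{c,e,f}}
  W12={{b,d},{d,e},{d,f},{b,d,e},{d,e,f}} W13={{a,b},{a,e},{a,f},{b,c},{c,e},{c,f},{a,b,c},{a,c,e},{c,e,f}} W23={{a,d},{c,d},{a,c,d}}
C dims 3,3; δ0: rk 2, SNF 1^2
Ȟ^0: (3−2)−0=1 ⇒ Z
Ȟ^1: (3−0)−2=1 ⇒ Z
Ȟ^2: (0−0)−0=0 ⇒ 0

Ȟ^0(U;F) ≅ Z, Ȟ^1(U;F) ≅ Z and Ȟ^2(U;F) ≅ 0


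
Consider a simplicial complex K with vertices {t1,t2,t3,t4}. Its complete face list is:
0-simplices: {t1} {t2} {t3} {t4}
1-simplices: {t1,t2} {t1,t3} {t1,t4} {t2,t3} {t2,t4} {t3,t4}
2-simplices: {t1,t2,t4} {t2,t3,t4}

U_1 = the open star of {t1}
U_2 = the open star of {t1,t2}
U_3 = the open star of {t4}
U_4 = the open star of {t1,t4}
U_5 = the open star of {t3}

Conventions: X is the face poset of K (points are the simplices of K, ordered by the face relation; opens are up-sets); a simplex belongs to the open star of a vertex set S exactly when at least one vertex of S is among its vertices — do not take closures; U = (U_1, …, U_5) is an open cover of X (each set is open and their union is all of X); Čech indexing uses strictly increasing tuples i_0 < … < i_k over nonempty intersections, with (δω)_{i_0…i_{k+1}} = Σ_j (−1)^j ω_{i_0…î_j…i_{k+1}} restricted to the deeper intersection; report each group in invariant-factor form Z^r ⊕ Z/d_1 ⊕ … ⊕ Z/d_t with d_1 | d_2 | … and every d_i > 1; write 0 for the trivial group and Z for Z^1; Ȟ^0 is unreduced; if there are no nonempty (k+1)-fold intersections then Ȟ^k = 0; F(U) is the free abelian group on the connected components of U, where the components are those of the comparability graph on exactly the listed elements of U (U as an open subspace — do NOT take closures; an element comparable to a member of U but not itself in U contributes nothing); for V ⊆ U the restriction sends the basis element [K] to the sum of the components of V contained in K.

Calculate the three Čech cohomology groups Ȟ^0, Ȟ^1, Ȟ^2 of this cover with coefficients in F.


nerve simplices:
  U1={{t1},{t1,t2},{t1,t3},{t1,t4},{t1,t2,t4}} U2={{t1},{t2},{t1,t2},{t1,t3},{t1,t4},{t2,t3},{t2,t4},{t1,t2,t4},{t2,t3,t4}} U3={{t4},{t1,t4},{t2,t4},{t3,t4},{t1,t2,t4},{t2,t3,t4}} U4={{t1},{t4},{t1,t2},{t1,t3},{t1,t4},{t2,t4},{t3,t4},{t1,t2,t4},{t2,t3,t4}} U5={{t3},{t1,t3},{t2,t3},{t3,t4},{t2,t3,t4}}
  U12={{t1},{t1,t2},{t1,t3},{t1,t4},{t1,t2,t4}} U13={{t1,t4},{t1,t2,t4}} U14={{t1},{t1,t2},{t1,t3},{t1,t4},{t1,t2,t4}} U15={{t1,t3}} U23={{t1,t4},{t2,t4},{t1,t2,t4},{t2,t3,t4}} U24={{t1},{t1,t2},{t1,t3},{t1,t4},{t2,t4},{t1,t2,t4},{t2,t3,t4}} U25={{t1,t3},{t2,t3},{t2,t3,t4}} U34={{t4},{t1,t4},{t2,t4},{t3,t4},{t1,t2,t4},{t2,t3,t4}} U35={{t3,t4},{t2,t3,t4}} U45={{t1,t3},{t3,t4},{t2,t3,t4}}
  U123={{t1,t4},{t1,t2,t4}} U124={{t1},{t1,t2},{t1,t3},{t1,t4},{t1,t2,t4}} U125={{t1,t3}} U134={{t1,t4},{t1,t2,t4}} U145={{t1,t3}} U234={{t1,t4},{t2,t4},{t1,t2,t4},{t2,t3,t4}} U235={{t2,t3,t4}} U245={{t1,t3},{t2,t3,t4}} U345={{t3,t4},{t2,t3,t4}}
  U1234={{t1,t4},{t1,t2,t4}} U1245={{t1,t3}} U2345={{t2,t3,t4}}
components per intersection:
  U1: {{t1},{t1,t2},{t1,t3},{t1,t4},{t1,t2,t4}}
  U2: {{t1},{t2},{t1,t2},{t1,t3},{t1,t4},{t2,t3},{t2,t4},{t1,t2,t4},{t2,t3,t4}}
  U3: {{t4},{t1,t4},{t2,t4},{t3,t4},{t1,t2,t4},{t2,t3,t4}}
  U4: {{t1},{t4},{t1,t2},{t1,t3},{t1,t4},{t2,t4},{t3,t4},{t1,t2,t4},{t2,t3,t4}}
  U5: {{t3},{t1,t3},{t2,t3},{t3,t4},{t2,t3,t4}}
  U12: {{t1},{t1,t2},{t1,t3},{t1,t4},{t1,t2,t4}}
  U13: {{t1,t4},{t1,t2,t4}}
  U14: {{t1},{t1,t2},{t1,t3},{t1,t4},{t1,t2,t4}}
  U15: {{t1,t3}}
  U23: {{t1,t4},{t2,t4},{t1,t2,t4},{t2,t3,t4}}
  U24: {{t1},{t1,t2},{t1,t3},{t1,t4},{t2,t4},{t1,t2,t4},{t2,t3,t4}}
  U25: {{t1,t3}} {{t2,t3},{t2,t3,t4}}
  U34: {{t4},{t1,t4},{t2,t4},{t3,t4},{t1,t2,t4},{t2,t3,t4}}
  U35: {{t3,t4},{t2,t3,t4}}
  U45: {{t1,t3}} {{t3,t4},{t2,t3,t4}}
  U123: {{t1,t4},{t1,t2,t4}}
  U124: {{t1},{t1,t2},{t1,t3},{t1,t4},{t1,t2,t4}}
  U125: {{t1,t3}}
  U134: {{t1,t4},{t1,t2,t4}}
  U145: {{t1,t3}}
  U234: {{t1,t4},{t2,t4},{t1,t2,t4},{t2,t3,t4}}
  U235: {{t2,t3,t4}}
  U245: {{t1,t3}} {{t2,t3,t4}}
  U345: {{t3,t4},{t2,t3,t4}}
  U1234: {{t1,t4},{t1,t2,t4}}
  U1245: {{t1,t3}}
  U2345: {{t2,t3,t4}}
C dims 5,12,10,3; δ0: rk 4, SNF 1^4; δ1: rk 7, SNF 1^7; δ2: rk 3, SNF 1^3
degree 0: 5−4−0 = 1 → Ȟ^0 ≅ Z
degree 1: 12−7−4 = 1 → Ȟ^1 ≅ Z
degree 2: 10−3−7 = 0 → Ȟ^2 ≅ 0

Ȟ^0(U;F) ≅ Z, Ȟ^1(U;F) ≅ Z and Ȟ^2(U;F) ≅ 0


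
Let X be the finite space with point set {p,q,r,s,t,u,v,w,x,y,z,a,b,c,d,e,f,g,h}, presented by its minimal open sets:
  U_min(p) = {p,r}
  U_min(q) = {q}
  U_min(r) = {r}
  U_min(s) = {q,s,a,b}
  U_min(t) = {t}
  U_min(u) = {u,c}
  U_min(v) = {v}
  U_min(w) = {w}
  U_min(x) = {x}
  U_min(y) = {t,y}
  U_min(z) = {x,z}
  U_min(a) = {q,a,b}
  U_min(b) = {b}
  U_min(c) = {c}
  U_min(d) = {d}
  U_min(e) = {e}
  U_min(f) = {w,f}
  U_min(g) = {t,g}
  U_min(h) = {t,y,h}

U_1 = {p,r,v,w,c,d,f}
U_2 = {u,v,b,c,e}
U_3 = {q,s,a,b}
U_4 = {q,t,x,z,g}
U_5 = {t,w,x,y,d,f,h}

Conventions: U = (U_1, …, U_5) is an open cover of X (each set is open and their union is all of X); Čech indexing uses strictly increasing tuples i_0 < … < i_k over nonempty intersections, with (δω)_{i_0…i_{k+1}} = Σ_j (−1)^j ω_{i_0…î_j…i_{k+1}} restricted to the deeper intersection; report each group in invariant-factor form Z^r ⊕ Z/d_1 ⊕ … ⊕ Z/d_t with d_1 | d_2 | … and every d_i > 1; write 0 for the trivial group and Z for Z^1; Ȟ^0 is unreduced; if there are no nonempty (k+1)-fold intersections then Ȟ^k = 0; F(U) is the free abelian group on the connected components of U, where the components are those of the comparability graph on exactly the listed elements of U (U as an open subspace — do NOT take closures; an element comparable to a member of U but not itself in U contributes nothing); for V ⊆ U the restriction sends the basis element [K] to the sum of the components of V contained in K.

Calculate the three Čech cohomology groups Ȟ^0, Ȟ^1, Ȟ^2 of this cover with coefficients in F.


nerve of the cover:
  U12={v,c} U15={w,d,f} U23={b} U34={q} U45={t,x}
components per intersection:
  U1: {p,r} {v} {w,f} {c} {d}
  U2: {u,c} {v} {b} {e}
  U3: {q,s,a,b}
  U4: {q} {t,g} {x,z}
  U5: {t,y,h} {w,f} {x} {d}
  U12: {v} {c}
  U15: {w,f} {d}
  U23: {b}
  U34: {q}
  U45: {t} {x}
C dims 17,8; δ0: rk 8, SNF 1^8
Ȟ^0 = (17 − 8) − 0 = 9, so Ȟ^0 ≅ Z^9
Ȟ^1 = (8 − 0) − 8 = 0, so Ȟ^1 ≅ 0
Ȟ^2 = (0 − 0) − 0 = 0, so Ȟ^2 ≅ 0

Ȟ^0 ≅ Z^9; Ȟ^1 ≅ 0; Ȟ^2 ≅ 0


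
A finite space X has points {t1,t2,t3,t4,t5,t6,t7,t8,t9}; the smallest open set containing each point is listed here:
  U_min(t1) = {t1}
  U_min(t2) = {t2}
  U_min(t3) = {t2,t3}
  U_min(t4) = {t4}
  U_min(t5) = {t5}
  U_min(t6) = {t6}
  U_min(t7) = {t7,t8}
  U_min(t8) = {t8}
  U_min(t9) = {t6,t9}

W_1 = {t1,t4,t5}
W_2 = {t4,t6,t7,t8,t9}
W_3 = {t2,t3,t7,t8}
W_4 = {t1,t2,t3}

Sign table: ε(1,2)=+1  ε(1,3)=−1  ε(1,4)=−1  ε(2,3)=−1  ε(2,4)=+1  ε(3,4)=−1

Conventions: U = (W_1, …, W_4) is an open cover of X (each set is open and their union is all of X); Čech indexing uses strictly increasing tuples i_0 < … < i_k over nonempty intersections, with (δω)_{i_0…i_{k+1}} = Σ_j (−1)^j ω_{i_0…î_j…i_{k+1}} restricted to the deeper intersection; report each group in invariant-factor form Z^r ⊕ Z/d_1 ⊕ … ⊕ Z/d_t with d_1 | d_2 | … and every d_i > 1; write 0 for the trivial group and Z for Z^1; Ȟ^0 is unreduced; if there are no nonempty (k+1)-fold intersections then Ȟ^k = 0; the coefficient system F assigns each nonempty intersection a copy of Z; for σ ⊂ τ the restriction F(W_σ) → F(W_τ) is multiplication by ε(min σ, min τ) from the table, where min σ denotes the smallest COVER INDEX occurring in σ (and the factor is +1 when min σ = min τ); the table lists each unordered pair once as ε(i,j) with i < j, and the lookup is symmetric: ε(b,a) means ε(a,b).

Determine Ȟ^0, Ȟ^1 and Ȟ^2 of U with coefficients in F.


Ȟ^0(U;F) ≅ 0; Ȟ^1(U;F) ≅ Z/2; Ȟ^2(U;F) ≅ 0

intersection data:
  W12={t4} W14={t1} W23={t7,t8} W34={t2,t3}
C dims 4,4; δ0: rk 4, SNF 1^3·2
Ȟ^0 = (4 − 4) − 0 = 0, so Ȟ^0 ≅ 0
Ȟ^1 = (4 − 0) − 4 = 0 plus torsion [2], so Ȟ^1 ≅ Z/2
Ȟ^2 = (0 − 0) − 0 = 0, so Ȟ^2 ≅ 0


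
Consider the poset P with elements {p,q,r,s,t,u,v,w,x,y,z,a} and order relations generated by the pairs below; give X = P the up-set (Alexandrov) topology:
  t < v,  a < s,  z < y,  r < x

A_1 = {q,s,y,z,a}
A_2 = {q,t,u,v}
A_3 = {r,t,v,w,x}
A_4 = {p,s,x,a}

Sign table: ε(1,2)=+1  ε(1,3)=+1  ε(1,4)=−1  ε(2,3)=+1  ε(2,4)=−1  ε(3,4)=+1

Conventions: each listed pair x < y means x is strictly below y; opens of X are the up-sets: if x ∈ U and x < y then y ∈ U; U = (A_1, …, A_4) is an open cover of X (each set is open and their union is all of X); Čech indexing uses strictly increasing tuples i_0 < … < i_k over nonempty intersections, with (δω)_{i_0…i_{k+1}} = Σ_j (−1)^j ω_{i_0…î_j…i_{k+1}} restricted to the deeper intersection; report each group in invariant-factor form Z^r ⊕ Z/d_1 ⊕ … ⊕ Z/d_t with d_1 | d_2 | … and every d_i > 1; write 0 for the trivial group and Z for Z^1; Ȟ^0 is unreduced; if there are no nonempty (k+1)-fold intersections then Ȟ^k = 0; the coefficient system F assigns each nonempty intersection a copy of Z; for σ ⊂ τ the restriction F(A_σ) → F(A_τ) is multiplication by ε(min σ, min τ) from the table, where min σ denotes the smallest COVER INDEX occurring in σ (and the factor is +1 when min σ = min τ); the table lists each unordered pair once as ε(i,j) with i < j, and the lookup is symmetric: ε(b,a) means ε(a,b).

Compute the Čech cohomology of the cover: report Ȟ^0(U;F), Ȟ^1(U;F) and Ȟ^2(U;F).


intersection data:
  A12={q} A14={s,a} A23={t,v} A34={x}
C dims 4,4; δ0: rk 4, SNF 1^3·2
Ȟ^0 = (4 − 4) − 0 = 0, so Ȟ^0 ≅ 0
Ȟ^1 = (4 − 0) − 4 = 0 plus torsion [2], so Ȟ^1 ≅ Z/2
Ȟ^2 = (0 − 0) − 0 = 0, so Ȟ^2 ≅ 0

Ȟ^0 = 0; Ȟ^1 = Z/2; Ȟ^2 = 0


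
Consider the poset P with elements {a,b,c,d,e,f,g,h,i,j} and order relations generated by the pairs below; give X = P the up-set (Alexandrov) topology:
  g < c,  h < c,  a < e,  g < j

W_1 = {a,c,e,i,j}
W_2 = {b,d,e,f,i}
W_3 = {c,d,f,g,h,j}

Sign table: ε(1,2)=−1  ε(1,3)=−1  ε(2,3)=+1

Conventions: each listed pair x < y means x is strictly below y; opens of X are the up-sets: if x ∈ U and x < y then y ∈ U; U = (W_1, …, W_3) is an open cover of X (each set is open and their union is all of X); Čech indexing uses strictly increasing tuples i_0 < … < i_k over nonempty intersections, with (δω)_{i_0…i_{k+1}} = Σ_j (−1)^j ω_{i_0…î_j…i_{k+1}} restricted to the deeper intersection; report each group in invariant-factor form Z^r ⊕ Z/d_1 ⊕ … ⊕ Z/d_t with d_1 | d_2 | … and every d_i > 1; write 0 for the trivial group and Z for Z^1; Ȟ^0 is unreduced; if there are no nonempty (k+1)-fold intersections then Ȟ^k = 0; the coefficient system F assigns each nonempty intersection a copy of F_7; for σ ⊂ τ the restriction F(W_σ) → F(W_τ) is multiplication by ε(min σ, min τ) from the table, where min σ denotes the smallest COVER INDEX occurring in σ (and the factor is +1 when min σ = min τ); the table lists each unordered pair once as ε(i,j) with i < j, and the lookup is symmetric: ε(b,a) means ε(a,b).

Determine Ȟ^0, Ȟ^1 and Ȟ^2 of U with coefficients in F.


Ȟ^0 ≅ Z/7,  Ȟ^1 ≅ Z/7,  Ȟ^2 ≅ 0

nerve of the cover:
  W12={e,i} W13={c,j} W23={d,f}
C dims 3,3; δ0: rk_F7 2
Ȟ^0 = (3 − 2) − 0 = 1, so Ȟ^0 ≅ Z/7
Ȟ^1 = (3 − 0) − 2 = 1, so Ȟ^1 ≅ Z/7
Ȟ^2 = (0 − 0) − 0 = 0, so Ȟ^2 ≅ 0


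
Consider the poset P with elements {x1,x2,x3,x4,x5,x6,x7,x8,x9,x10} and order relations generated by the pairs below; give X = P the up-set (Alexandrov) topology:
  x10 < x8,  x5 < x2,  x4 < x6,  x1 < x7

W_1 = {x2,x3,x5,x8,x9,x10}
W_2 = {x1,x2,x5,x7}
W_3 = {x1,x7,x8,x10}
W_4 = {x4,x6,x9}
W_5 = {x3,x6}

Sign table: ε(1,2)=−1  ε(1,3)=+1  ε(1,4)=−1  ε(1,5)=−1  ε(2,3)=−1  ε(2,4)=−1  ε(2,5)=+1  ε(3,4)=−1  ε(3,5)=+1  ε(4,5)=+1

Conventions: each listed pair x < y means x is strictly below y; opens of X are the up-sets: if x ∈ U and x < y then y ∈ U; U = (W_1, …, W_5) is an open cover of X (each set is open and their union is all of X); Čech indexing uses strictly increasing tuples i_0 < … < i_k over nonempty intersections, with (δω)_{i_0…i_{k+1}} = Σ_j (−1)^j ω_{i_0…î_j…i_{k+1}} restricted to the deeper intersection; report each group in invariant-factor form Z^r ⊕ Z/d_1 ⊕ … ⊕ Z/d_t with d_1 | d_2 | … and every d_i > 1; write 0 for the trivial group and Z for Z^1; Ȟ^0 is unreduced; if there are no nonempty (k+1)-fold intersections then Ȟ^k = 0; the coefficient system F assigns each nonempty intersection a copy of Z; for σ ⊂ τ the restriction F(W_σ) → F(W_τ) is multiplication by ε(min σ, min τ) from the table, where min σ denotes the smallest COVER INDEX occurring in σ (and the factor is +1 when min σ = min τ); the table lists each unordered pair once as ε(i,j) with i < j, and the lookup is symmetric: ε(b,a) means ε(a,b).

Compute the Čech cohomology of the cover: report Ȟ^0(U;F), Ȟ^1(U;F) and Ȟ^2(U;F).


Ȟ^0 ≅ Z, Ȟ^1 ≅ Z^2, Ȟ^2 ≅ 0

nonempty overlaps:
  W12={x2,x5} W13={x8,x10} W14={x9} W15={x3} W23={x1,x7} W45={x6}
C dims 5,6; δ0: rk 4, SNF 1^4
degree 0: 5−4−0 = 1 → Ȟ^0 ≅ Z
degree 1: 6−0−4 = 2 → Ȟ^1 ≅ Z^2
degree 2: 0−0−0 = 0 → Ȟ^2 ≅ 0


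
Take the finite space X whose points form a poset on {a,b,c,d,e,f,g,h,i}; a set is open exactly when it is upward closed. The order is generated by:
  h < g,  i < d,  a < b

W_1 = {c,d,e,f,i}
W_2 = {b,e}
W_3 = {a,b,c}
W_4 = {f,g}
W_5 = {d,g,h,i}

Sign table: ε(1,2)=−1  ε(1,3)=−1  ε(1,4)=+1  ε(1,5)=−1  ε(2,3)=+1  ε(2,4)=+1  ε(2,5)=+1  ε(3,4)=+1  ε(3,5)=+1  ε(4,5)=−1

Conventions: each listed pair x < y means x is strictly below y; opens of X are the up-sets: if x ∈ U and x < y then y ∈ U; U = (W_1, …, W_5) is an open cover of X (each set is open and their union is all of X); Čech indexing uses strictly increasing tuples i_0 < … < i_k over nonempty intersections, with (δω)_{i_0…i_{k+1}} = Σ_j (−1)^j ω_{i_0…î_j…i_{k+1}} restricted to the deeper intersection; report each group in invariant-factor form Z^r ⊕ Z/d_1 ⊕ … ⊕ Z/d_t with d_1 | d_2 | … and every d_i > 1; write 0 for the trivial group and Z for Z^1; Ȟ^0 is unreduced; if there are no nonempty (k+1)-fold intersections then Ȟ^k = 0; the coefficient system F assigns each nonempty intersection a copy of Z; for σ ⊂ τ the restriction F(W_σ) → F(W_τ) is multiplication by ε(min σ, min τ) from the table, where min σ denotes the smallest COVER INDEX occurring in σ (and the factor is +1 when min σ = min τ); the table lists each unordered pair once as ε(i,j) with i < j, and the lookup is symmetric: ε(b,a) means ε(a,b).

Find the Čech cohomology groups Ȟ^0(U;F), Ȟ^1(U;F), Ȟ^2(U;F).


Ȟ^0 ≅ Z; Ȟ^1 ≅ Z^2; Ȟ^2 ≅ 0

nerve of the cover:
  W12={e} W13={c} W14={f} W15={d,i} W23={b} W45={g}
C dims 5,6; δ0: rk 4, SNF 1^4
Ȟ^0 = (5 − 4) − 0 = 1, so Ȟ^0 ≅ Z
Ȟ^1 = (6 − 0) − 4 = 2, so Ȟ^1 ≅ Z^2
Ȟ^2 = (0 − 0) − 0 = 0, so Ȟ^2 ≅ 0


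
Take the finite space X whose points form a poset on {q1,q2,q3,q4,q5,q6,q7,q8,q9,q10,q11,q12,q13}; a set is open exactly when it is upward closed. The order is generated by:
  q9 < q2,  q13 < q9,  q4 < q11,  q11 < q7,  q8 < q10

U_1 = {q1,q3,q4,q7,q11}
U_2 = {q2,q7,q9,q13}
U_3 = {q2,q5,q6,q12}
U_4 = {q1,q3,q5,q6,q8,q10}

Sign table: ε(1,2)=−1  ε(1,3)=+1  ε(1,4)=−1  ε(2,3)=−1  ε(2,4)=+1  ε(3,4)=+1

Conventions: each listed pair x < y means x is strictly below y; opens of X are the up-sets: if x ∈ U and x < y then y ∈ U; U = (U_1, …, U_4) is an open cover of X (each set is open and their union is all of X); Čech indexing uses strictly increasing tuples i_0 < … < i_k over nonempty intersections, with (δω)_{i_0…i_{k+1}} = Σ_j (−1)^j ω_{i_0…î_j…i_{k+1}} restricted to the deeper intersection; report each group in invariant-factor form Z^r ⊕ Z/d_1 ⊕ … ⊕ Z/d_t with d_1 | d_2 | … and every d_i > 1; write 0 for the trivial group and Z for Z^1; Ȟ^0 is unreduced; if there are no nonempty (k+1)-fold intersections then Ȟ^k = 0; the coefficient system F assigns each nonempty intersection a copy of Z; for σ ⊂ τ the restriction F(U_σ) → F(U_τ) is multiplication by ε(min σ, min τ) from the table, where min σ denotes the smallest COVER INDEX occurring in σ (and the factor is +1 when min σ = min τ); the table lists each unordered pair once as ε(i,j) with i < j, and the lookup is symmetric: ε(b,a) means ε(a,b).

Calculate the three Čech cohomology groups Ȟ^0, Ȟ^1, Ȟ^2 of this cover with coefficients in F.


Ȟ^0 ≅ 0, Ȟ^1 ≅ Z/2, Ȟ^2 ≅ 0

cover nerve:
  U12={q7} U14={q1,q3} U23={q2} U34={q5,q6}
C dims 4,4; δ0: rk 4, SNF 1^3·2
Ȟ^0: (4−4)−0=0 ⇒ 0
Ȟ^1: (4−0)−4=0 plus torsion [2] ⇒ Z/2
Ȟ^2: (0−0)−0=0 ⇒ 0
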